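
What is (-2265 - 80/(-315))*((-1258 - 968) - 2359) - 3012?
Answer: 93427637/9 ≈ 1.0381e+7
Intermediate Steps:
(-2265 - 80/(-315))*((-1258 - 968) - 2359) - 3012 = (-2265 - 80*(-1/315))*(-2226 - 2359) - 3012 = (-2265 + 16/63)*(-4585) - 3012 = -142679/63*(-4585) - 3012 = 93454745/9 - 3012 = 93427637/9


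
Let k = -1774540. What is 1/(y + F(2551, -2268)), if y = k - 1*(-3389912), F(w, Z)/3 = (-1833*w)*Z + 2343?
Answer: 1/31817010733 ≈ 3.1430e-11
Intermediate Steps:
F(w, Z) = 7029 - 5499*Z*w (F(w, Z) = 3*((-1833*w)*Z + 2343) = 3*(-1833*Z*w + 2343) = 3*(2343 - 1833*Z*w) = 7029 - 5499*Z*w)
y = 1615372 (y = -1774540 - 1*(-3389912) = -1774540 + 3389912 = 1615372)
1/(y + F(2551, -2268)) = 1/(1615372 + (7029 - 5499*(-2268)*2551)) = 1/(1615372 + (7029 + 31815388332)) = 1/(1615372 + 31815395361) = 1/31817010733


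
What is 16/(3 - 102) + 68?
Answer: 6716/99 ≈ 67.838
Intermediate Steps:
16/(3 - 102) + 68 = 16/(-99) + 68 = 16*(-1/99) + 68 = -16/99 + 68 = 6716/99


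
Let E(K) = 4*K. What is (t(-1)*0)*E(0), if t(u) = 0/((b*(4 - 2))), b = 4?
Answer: 0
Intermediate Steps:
t(u) = 0 (t(u) = 0/((4*(4 - 2))) = 0/((4*2)) = 0/8 = 0*(1/8) = 0)
(t(-1)*0)*E(0) = (0*0)*(4*0) = 0*0 = 0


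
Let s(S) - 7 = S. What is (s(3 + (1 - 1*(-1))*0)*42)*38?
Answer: 15960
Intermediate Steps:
s(S) = 7 + S
(s(3 + (1 - 1*(-1))*0)*42)*38 = ((7 + (3 + (1 - 1*(-1))*0))*42)*38 = ((7 + (3 + (1 + 1)*0))*42)*38 = ((7 + (3 + 2*0))*42)*38 = ((7 + (3 + 0))*42)*38 = ((7 + 3)*42)*38 = (10*42)*38 = 420*38 = 15960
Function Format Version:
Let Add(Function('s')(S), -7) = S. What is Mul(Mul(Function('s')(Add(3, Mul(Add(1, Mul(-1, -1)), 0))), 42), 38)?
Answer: 15960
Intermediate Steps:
Function('s')(S) = Add(7, S)
Mul(Mul(Function('s')(Add(3, Mul(Add(1, Mul(-1, -1)), 0))), 42), 38) = Mul(Mul(Add(7, Add(3, Mul(Add(1, Mul(-1, -1)), 0))), 42), 38) = Mul(Mul(Add(7, Add(3, Mul(Add(1, 1), 0))), 42), 38) = Mul(Mul(Add(7, Add(3, Mul(2, 0))), 42), 38) = Mul(Mul(Add(7, Add(3, 0)), 42), 38) = Mul(Mul(Add(7, 3), 42), 38) = Mul(Mul(10, 42), 38) = Mul(420, 38) = 15960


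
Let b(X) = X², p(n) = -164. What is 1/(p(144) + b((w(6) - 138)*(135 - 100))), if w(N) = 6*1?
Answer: 1/21344236 ≈ 4.6851e-8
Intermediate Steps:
w(N) = 6
1/(p(144) + b((w(6) - 138)*(135 - 100))) = 1/(-164 + ((6 - 138)*(135 - 100))²) = 1/(-164 + (-132*35)²) = 1/(-164 + (-4620)²) = 1/(-164 + 21344400) = 1/21344236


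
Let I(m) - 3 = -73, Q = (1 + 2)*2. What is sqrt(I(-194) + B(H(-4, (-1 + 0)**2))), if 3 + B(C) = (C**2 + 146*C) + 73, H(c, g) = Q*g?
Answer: 4*sqrt(57) ≈ 30.199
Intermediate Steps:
Q = 6 (Q = 3*2 = 6)
I(m) = -70 (I(m) = 3 - 73 = -70)
H(c, g) = 6*g
B(C) = 70 + C**2 + 146*C (B(C) = -3 + ((C**2 + 146*C) + 73) = -3 + (73 + C**2 + 146*C) = 70 + C**2 + 146*C)
sqrt(I(-194) + B(H(-4, (-1 + 0)**2))) = sqrt(-70 + (70 + (6*(-1 + 0)**2)**2 + 146*(6*(-1 + 0)**2))) = sqrt(-70 + (70 + (6*(-1)**2)**2 + 146*(6*(-1)**2))) = sqrt(-70 + (70 + (6*1)**2 + 146*(6*1))) = sqrt(-70 + (70 + 6**2 + 146*6)) = sqrt(-70 + (70 + 36 + 876)) = sqrt(-70 + 982) = sqrt(912) = 4*sqrt(57)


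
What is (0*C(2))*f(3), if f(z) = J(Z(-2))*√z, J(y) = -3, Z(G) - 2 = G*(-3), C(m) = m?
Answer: 0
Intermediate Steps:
Z(G) = 2 - 3*G (Z(G) = 2 + G*(-3) = 2 - 3*G)
f(z) = -3*√z
(0*C(2))*f(3) = (0*2)*(-3*√3) = 0*(-3*√3) = 0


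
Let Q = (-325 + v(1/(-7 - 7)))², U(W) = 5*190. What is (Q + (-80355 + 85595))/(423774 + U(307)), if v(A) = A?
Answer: 21738641/83245904 ≈ 0.26114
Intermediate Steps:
U(W) = 950
Q = 20711601/196 (Q = (-325 + 1/(-7 - 7))² = (-325 + 1/(-14))² = (-325 - 1/14)² = (-4551/14)² = 20711601/196 ≈ 1.0567e+5)
(Q + (-80355 + 85595))/(423774 + U(307)) = (20711601/196 + (-80355 + 85595))/(423774 + 950) = (20711601/196 + 5240)/424724 = (21738641/196)*(1/424724) = 21738641/83245904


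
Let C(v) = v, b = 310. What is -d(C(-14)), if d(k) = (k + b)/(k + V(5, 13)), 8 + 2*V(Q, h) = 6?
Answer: 296/15 ≈ 19.733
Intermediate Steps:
V(Q, h) = -1 (V(Q, h) = -4 + (½)*6 = -4 + 3 = -1)
d(k) = (310 + k)/(-1 + k) (d(k) = (k + 310)/(k - 1) = (310 + k)/(-1 + k))
-d(C(-14)) = -(310 - 14)/(-1 - 14) = -296/(-15) = -(-1)*296/15 = -1*(-296/15) = 296/15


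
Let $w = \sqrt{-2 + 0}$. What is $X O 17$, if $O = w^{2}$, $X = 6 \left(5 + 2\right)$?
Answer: $-1428$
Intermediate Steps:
$w = i \sqrt{2}$ ($w = \sqrt{-2} = i \sqrt{2} \approx 1.4142 i$)
$X = 42$ ($X = 6 \cdot 7 = 42$)
$O = -2$ ($O = \left(i \sqrt{2}\right)^{2} = -2$)
$X O 17 = 42 \left(-2\right) 17 = \left(-84\right) 17 = -1428$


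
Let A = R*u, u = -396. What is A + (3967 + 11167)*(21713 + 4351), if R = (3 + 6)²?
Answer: 394420500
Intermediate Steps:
R = 81 (R = 9² = 81)
A = -32076 (A = 81*(-396) = -32076)
A + (3967 + 11167)*(21713 + 4351) = -32076 + (3967 + 11167)*(21713 + 4351) = -32076 + 15134*26064 = -32076 + 394452576 = 394420500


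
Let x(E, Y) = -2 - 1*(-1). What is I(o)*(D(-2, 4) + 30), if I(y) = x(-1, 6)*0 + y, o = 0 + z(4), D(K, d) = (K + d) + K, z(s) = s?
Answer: 120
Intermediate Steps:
D(K, d) = d + 2*K
x(E, Y) = -1 (x(E, Y) = -2 + 1 = -1)
o = 4 (o = 0 + 4 = 4)
I(y) = y (I(y) = -1*0 + y = 0 + y = y)
I(o)*(D(-2, 4) + 30) = 4*((4 + 2*(-2)) + 30) = 4*((4 - 4) + 30) = 4*(0 + 30) = 4*30 = 120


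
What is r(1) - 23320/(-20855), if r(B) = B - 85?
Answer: -345700/4171 ≈ -82.882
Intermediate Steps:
r(B) = -85 + B
r(1) - 23320/(-20855) = (-85 + 1) - 23320/(-20855) = -84 - 23320*(-1/20855) = -84 + 4664/4171 = -345700/4171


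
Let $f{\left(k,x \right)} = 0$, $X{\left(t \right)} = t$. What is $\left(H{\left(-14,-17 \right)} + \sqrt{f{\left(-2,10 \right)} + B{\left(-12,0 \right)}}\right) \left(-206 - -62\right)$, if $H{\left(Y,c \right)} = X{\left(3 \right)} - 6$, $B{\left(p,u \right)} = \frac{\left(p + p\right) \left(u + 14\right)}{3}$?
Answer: $432 - 576 i \sqrt{7} \approx 432.0 - 1524.0 i$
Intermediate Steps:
$B{\left(p,u \right)} = \frac{2 p \left(14 + u\right)}{3}$ ($B{\left(p,u \right)} = 2 p \left(14 + u\right) \frac{1}{3} = \frac{2 p \left(14 + u\right)}{3}$)
$H{\left(Y,c \right)} = -3$ ($H{\left(Y,c \right)} = 3 - 6 = -3$)
$\left(H{\left(-14,-17 \right)} + \sqrt{f{\left(-2,10 \right)} + B{\left(-12,0 \right)}}\right) \left(-206 - -62\right) = \left(-3 + \sqrt{0 + \frac{2}{3} \left(-12\right) \left(14 + 0\right)}\right) \left(-206 - -62\right) = \left(-3 + \sqrt{0 + \frac{2}{3} \left(-12\right) 14}\right) \left(-206 + 62\right) = \left(-3 + \sqrt{0 - 112}\right) \left(-144\right) = \left(-3 + \sqrt{-112}\right) \left(-144\right) = \left(-3 + 4 i \sqrt{7}\right) \left(-144\right) = 432 - 576 i \sqrt{7}$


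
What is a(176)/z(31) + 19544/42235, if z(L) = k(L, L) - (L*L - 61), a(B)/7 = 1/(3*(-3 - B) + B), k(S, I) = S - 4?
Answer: 6159645877/13310486955 ≈ 0.46277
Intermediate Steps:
k(S, I) = -4 + S
a(B) = 7/(-9 - 2*B) (a(B) = 7/(3*(-3 - B) + B) = 7/((-9 - 3*B) + B) = 7/(-9 - 2*B))
z(L) = 57 + L - L² (z(L) = (-4 + L) - (L*L - 61) = (-4 + L) - (L² - 61) = (-4 + L) - (-61 + L²) = (-4 + L) + (61 - L²) = 57 + L - L²)
a(176)/z(31) + 19544/42235 = (-7/(9 + 2*176))/(57 + 31 - 1*31²) + 19544/42235 = (-7/(9 + 352))/(57 + 31 - 1*961) + 19544*(1/42235) = (-7/361)/(57 + 31 - 961) + 19544/42235 = -7*1/361/(-873) + 19544/42235 = -7/361*(-1/873) + 19544/42235 = 7/315153 + 19544/42235 = 6159645877/13310486955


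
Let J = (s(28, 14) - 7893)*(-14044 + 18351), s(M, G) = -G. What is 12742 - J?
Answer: 34068191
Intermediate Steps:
J = -34055449 (J = (-1*14 - 7893)*(-14044 + 18351) = (-14 - 7893)*4307 = -7907*4307 = -34055449)
12742 - J = 12742 - 1*(-34055449) = 12742 + 34055449 = 34068191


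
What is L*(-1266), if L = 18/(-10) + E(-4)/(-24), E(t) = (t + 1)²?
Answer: 55071/20 ≈ 2753.6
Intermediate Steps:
E(t) = (1 + t)²
L = -87/40 (L = 18/(-10) + (1 - 4)²/(-24) = 18*(-⅒) + (-3)²*(-1/24) = -9/5 + 9*(-1/24) = -9/5 - 3/8 = -87/40 ≈ -2.1750)
L*(-1266) = -87/40*(-1266) = 55071/20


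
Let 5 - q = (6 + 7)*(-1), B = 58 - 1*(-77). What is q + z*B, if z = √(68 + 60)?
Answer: 18 + 1080*√2 ≈ 1545.4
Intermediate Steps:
B = 135 (B = 58 + 77 = 135)
q = 18 (q = 5 - (6 + 7)*(-1) = 5 - 13*(-1) = 5 - 1*(-13) = 5 + 13 = 18)
z = 8*√2 (z = √128 = 8*√2 ≈ 11.314)
q + z*B = 18 + (8*√2)*135 = 18 + 1080*√2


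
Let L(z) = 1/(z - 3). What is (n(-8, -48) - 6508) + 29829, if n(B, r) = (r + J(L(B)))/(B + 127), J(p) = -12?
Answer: 2775139/119 ≈ 23321.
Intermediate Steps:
L(z) = 1/(-3 + z)
n(B, r) = (-12 + r)/(127 + B) (n(B, r) = (r - 12)/(B + 127) = (-12 + r)/(127 + B))
(n(-8, -48) - 6508) + 29829 = ((-12 - 48)/(127 - 8) - 6508) + 29829 = (-60/119 - 6508) + 29829 = -774512/119 + 29829 = 2775139/119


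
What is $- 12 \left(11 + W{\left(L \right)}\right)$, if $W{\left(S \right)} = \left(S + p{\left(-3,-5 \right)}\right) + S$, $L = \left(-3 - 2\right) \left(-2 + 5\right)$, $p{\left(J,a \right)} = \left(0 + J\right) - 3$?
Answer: $300$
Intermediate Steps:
$p{\left(J,a \right)} = -3 + J$ ($p{\left(J,a \right)} = J - 3 = -3 + J$)
$L = -15$ ($L = \left(-5\right) 3 = -15$)
$W{\left(S \right)} = -6 + 2 S$ ($W{\left(S \right)} = \left(S - 6\right) + S = \left(-6 + S\right) + S = -6 + 2 S$)
$- 12 \left(11 + W{\left(L \right)}\right) = - 12 \left(11 + \left(-6 + 2 \left(-15\right)\right)\right) = - 12 \left(11 - 36\right) = \left(-12\right) \left(-25\right) = 300$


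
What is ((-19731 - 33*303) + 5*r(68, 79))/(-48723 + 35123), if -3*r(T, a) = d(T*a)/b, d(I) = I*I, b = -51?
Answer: -822019/12240 ≈ -67.158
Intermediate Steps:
d(I) = I²
r(T, a) = T²*a²/153 (r(T, a) = -(T*a)²/(3*(-51)) = -T²*a²*(-1)/(3*51) = -(-1)*T²*a²/153 = T²*a²/153)
((-19731 - 33*303) + 5*r(68, 79))/(-48723 + 35123) = ((-19731 - 33*303) + 5*((1/153)*68²*79²))/(-48723 + 35123) = ((-19731 - 9999) + 5*((1/153)*4624*6241))/(-13600) = (-29730 + 5*(1697552/9))*(-1/13600) = (-29730 + 8487760/9)*(-1/13600) = (8220190/9)*(-1/13600) = -822019/12240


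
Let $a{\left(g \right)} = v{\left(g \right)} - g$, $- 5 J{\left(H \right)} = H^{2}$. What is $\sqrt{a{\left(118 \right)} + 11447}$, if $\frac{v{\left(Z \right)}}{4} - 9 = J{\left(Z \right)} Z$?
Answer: $\frac{i \sqrt{32576515}}{5} \approx 1141.5 i$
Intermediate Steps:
$J{\left(H \right)} = - \frac{H^{2}}{5}$
$v{\left(Z \right)} = 36 - \frac{4 Z^{3}}{5}$ ($v{\left(Z \right)} = 36 + 4 - \frac{Z^{2}}{5} Z = 36 + 4 \left(- \frac{Z^{3}}{5}\right) = 36 - \frac{4 Z^{3}}{5}$)
$a{\left(g \right)} = 36 - g - \frac{4 g^{3}}{5}$ ($a{\left(g \right)} = \left(36 - \frac{4 g^{3}}{5}\right) - g = 36 - g - \frac{4 g^{3}}{5}$)
$\sqrt{a{\left(118 \right)} + 11447} = \sqrt{\left(36 - 118 - \frac{4 \cdot 118^{3}}{5}\right) + 11447} = \sqrt{\left(36 - 118 - \frac{6572128}{5}\right) + 11447} = \sqrt{- \frac{6572538}{5} + 11447} = \sqrt{- \frac{6515303}{5}} = \frac{i \sqrt{32576515}}{5}$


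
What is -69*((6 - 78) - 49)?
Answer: 8349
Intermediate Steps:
-69*((6 - 78) - 49) = -69*(-72 - 49) = -69*(-121) = 8349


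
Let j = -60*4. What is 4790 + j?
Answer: 4550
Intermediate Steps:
j = -240
4790 + j = 4790 - 240 = 4550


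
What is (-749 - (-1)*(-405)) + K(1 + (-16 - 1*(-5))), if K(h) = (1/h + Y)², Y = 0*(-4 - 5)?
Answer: -115399/100 ≈ -1154.0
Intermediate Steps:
Y = 0 (Y = 0*(-9) = 0)
K(h) = h⁻² (K(h) = (1/h + 0)² = (1/h)² = h⁻²)
(-749 - (-1)*(-405)) + K(1 + (-16 - 1*(-5))) = (-749 - (-1)*(-405)) + (1 + (-16 - 1*(-5)))⁻² = (-749 - 1*405) + (1 + (-16 + 5))⁻² = (-749 - 405) + (1 - 11)⁻² = -1154 + (-10)⁻² = -1154 + 1/100 = -115399/100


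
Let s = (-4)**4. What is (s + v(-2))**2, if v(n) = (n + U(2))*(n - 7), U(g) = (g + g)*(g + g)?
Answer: 16900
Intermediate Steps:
U(g) = 4*g**2 (U(g) = (2*g)*(2*g) = 4*g**2)
v(n) = (-7 + n)*(16 + n) (v(n) = (n + 4*2**2)*(n - 7) = (n + 4*4)*(-7 + n) = (n + 16)*(-7 + n) = (16 + n)*(-7 + n) = (-7 + n)*(16 + n))
s = 256
(s + v(-2))**2 = (256 + (-112 + (-2)**2 + 9*(-2)))**2 = (256 + (-112 + 4 - 18))**2 = (256 - 126)**2 = 130**2 = 16900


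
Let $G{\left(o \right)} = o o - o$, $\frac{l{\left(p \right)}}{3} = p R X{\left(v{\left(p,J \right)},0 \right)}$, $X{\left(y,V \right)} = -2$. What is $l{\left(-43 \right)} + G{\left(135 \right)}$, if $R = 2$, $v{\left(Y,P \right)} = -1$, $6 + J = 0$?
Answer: $18606$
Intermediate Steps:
$J = -6$ ($J = -6 + 0 = -6$)
$l{\left(p \right)} = - 12 p$ ($l{\left(p \right)} = 3 p 2 \left(-2\right) = 3 \cdot 2 p \left(-2\right) = 3 \left(- 4 p\right) = - 12 p$)
$G{\left(o \right)} = o^{2} - o$
$l{\left(-43 \right)} + G{\left(135 \right)} = \left(-12\right) \left(-43\right) + 135 \left(-1 + 135\right) = 516 + 135 \cdot 134 = 516 + 18090 = 18606$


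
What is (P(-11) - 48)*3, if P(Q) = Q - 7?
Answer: -198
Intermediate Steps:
P(Q) = -7 + Q
(P(-11) - 48)*3 = ((-7 - 11) - 48)*3 = (-18 - 48)*3 = -66*3 = -198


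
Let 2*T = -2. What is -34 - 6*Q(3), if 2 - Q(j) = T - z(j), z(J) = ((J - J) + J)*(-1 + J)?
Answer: -88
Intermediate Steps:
z(J) = J*(-1 + J) (z(J) = (0 + J)*(-1 + J) = J*(-1 + J))
T = -1 (T = (½)*(-2) = -1)
Q(j) = 3 + j*(-1 + j) (Q(j) = 2 - (-1 - j*(-1 + j)) = 2 + (1 + j*(-1 + j)) = 3 + j*(-1 + j))
-34 - 6*Q(3) = -34 - 6*(3 + 3*(-1 + 3)) = -34 - 6*(3 + 3*2) = -34 - 6*(3 + 6) = -34 - 6*9 = -34 - 54 = -88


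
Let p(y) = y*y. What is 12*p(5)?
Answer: 300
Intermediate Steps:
p(y) = y²
12*p(5) = 12*5² = 12*25 = 300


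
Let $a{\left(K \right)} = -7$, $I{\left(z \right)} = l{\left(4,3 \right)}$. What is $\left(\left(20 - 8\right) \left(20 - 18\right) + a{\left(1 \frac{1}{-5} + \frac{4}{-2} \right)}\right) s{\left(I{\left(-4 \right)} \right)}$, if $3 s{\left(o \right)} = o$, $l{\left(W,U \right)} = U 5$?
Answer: $85$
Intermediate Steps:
$l{\left(W,U \right)} = 5 U$
$I{\left(z \right)} = 15$ ($I{\left(z \right)} = 5 \cdot 3 = 15$)
$s{\left(o \right)} = \frac{o}{3}$
$\left(\left(20 - 8\right) \left(20 - 18\right) + a{\left(1 \frac{1}{-5} + \frac{4}{-2} \right)}\right) s{\left(I{\left(-4 \right)} \right)} = \left(\left(20 - 8\right) \left(20 - 18\right) - 7\right) \frac{1}{3} \cdot 15 = \left(12 \cdot 2 - 7\right) 5 = \left(24 - 7\right) 5 = 17 \cdot 5 = 85$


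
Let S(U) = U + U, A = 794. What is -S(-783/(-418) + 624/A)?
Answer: -441267/82973 ≈ -5.3182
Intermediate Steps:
S(U) = 2*U
-S(-783/(-418) + 624/A) = -2*(-783/(-418) + 624/794) = -2*(-783*(-1/418) + 624*(1/794)) = -2*(783/418 + 312/397) = -2*441267/165946 = -1*441267/82973 = -441267/82973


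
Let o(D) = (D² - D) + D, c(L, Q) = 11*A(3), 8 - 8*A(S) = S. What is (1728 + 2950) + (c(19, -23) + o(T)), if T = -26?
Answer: 42887/8 ≈ 5360.9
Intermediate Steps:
A(S) = 1 - S/8
c(L, Q) = 55/8 (c(L, Q) = 11*(1 - ⅛*3) = 11*(1 - 3/8) = 11*(5/8) = 55/8)
o(D) = D²
(1728 + 2950) + (c(19, -23) + o(T)) = (1728 + 2950) + (55/8 + (-26)²) = 4678 + (55/8 + 676) = 4678 + 5463/8 = 42887/8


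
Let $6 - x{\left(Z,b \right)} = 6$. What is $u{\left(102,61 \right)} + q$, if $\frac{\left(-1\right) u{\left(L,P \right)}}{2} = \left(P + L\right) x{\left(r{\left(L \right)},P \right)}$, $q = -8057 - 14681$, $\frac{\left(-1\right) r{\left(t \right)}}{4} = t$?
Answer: $-22738$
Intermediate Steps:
$r{\left(t \right)} = - 4 t$
$q = -22738$
$x{\left(Z,b \right)} = 0$ ($x{\left(Z,b \right)} = 6 - 6 = 0$)
$u{\left(L,P \right)} = 0$ ($u{\left(L,P \right)} = - 2 \left(P + L\right) 0 = - 2 \left(L + P\right) 0 = \left(-2\right) 0 = 0$)
$u{\left(102,61 \right)} + q = 0 - 22738 = -22738$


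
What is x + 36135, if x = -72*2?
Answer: 35991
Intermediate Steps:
x = -144
x + 36135 = -144 + 36135 = 35991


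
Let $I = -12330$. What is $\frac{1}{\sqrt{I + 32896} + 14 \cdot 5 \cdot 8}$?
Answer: $\frac{40}{20931} - \frac{\sqrt{20566}}{293034} \approx 0.0014216$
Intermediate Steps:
$\frac{1}{\sqrt{I + 32896} + 14 \cdot 5 \cdot 8} = \frac{1}{\sqrt{-12330 + 32896} + 14 \cdot 5 \cdot 8} = \frac{1}{\sqrt{20566} + 70 \cdot 8} = \frac{1}{\sqrt{20566} + 560} = \frac{1}{560 + \sqrt{20566}}$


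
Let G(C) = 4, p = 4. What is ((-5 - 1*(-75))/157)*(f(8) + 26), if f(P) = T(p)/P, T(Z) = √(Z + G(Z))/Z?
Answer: 1820/157 + 35*√2/1256 ≈ 11.632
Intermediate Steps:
T(Z) = √(4 + Z)/Z (T(Z) = √(Z + 4)/Z = √(4 + Z)/Z)
f(P) = √2/(2*P) (f(P) = (√(4 + 4)/4)/P = (√8/4)/P = ((2*√2)/4)/P = (√2/2)/P = √2/(2*P))
((-5 - 1*(-75))/157)*(f(8) + 26) = ((-5 - 1*(-75))/157)*((½)*√2/8 + 26) = ((-5 + 75)*(1/157))*((½)*√2*(⅛) + 26) = (70*(1/157))*(√2/16 + 26) = 70*(26 + √2/16)/157 = 1820/157 + 35*√2/1256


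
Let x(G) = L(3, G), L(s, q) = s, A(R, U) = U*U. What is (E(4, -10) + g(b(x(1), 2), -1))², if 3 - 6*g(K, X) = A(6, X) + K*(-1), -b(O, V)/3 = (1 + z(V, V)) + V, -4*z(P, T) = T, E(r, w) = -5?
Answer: 5041/144 ≈ 35.007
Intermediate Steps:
A(R, U) = U²
z(P, T) = -T/4
x(G) = 3
b(O, V) = -3 - 9*V/4 (b(O, V) = -3*((1 - V/4) + V) = -3*(1 + 3*V/4) = -3 - 9*V/4)
g(K, X) = ½ - X²/6 + K/6 (g(K, X) = ½ - (X² + K*(-1))/6 = ½ - (X² - K)/6 = ½ + (-X²/6 + K/6) = ½ - X²/6 + K/6)
(E(4, -10) + g(b(x(1), 2), -1))² = (-5 + (½ - ⅙*(-1)² + (-3 - 9/4*2)/6))² = (-5 + (½ - ⅙*1 + (-3 - 9/2)/6))² = (-5 + (½ - ⅙ + (⅙)*(-15/2)))² = (-5 + (½ - ⅙ - 5/4))² = (-5 - 11/12)² = (-71/12)² = 5041/144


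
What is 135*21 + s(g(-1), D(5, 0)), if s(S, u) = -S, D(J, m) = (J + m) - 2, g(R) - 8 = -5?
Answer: 2832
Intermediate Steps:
g(R) = 3 (g(R) = 8 - 5 = 3)
D(J, m) = -2 + J + m
135*21 + s(g(-1), D(5, 0)) = 135*21 - 1*3 = 2835 - 3 = 2832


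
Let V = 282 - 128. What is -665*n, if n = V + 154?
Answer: -204820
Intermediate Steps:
V = 154
n = 308 (n = 154 + 154 = 308)
-665*n = -665*308 = -204820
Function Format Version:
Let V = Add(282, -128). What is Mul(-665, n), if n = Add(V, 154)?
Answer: -204820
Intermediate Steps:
V = 154
n = 308 (n = Add(154, 154) = 308)
Mul(-665, n) = Mul(-665, 308) = -204820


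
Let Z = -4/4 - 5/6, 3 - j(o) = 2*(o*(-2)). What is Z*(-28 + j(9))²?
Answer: -1331/6 ≈ -221.83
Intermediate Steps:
j(o) = 3 + 4*o (j(o) = 3 - 2*o*(-2) = 3 - 2*(-2*o) = 3 - (-4)*o = 3 + 4*o)
Z = -11/6 (Z = -4*¼ - 5*⅙ = -1 - ⅚ = -11/6 ≈ -1.8333)
Z*(-28 + j(9))² = -11*(-28 + (3 + 4*9))²/6 = -11*(-28 + (3 + 36))²/6 = -11*(-28 + 39)²/6 = -11/6*11² = -11/6*121 = -1331/6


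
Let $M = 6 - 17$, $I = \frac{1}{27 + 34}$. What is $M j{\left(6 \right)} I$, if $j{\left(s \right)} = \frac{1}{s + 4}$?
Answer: $- \frac{11}{610} \approx -0.018033$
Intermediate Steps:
$j{\left(s \right)} = \frac{1}{4 + s}$
$I = \frac{1}{61} \approx 0.016393$
$M = -11$ ($M = 6 - 17 = -11$)
$M j{\left(6 \right)} I = - \frac{11}{4 + 6} \cdot \frac{1}{61} = - \frac{11}{10} \cdot \frac{1}{61} = \left(-11\right) \frac{1}{10} \cdot \frac{1}{61} = \left(- \frac{11}{10}\right) \frac{1}{61} = - \frac{11}{610}$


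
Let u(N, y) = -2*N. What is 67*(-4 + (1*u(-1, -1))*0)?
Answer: -268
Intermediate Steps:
67*(-4 + (1*u(-1, -1))*0) = 67*(-4 + (1*(-2*(-1)))*0) = 67*(-4 + (1*2)*0) = 67*(-4 + 2*0) = 67*(-4 + 0) = 67*(-4) = -268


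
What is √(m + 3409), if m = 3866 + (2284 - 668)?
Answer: √8891 ≈ 94.292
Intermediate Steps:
m = 5482 (m = 3866 + 1616 = 5482)
√(m + 3409) = √(5482 + 3409) = √8891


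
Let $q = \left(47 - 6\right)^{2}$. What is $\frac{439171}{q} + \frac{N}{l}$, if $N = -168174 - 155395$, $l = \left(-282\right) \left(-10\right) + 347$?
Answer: $\frac{846935068}{5323727} \approx 159.09$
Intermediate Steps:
$q = 1681$ ($q = 41^{2} = 1681$)
$l = 3167$ ($l = 2820 + 347 = 3167$)
$N = -323569$
$\frac{439171}{q} + \frac{N}{l} = \frac{439171}{1681} - \frac{323569}{3167} = \frac{846935068}{5323727}$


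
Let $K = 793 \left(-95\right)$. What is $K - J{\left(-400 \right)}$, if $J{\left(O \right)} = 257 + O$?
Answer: $-75192$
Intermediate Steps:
$K = -75335$
$K - J{\left(-400 \right)} = -75335 - \left(257 - 400\right) = -75335 - -143 = -75335 + 143 = -75192$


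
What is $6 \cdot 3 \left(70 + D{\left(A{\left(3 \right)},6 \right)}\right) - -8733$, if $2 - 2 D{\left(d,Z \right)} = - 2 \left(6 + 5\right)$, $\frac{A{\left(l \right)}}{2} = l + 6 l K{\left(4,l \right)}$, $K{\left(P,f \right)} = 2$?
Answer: $10209$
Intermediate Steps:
$A{\left(l \right)} = 26 l$ ($A{\left(l \right)} = 2 \left(l + 6 l 2\right) = 2 \left(l + 12 l\right) = 2 \cdot 13 l = 26 l$)
$D{\left(d,Z \right)} = 12$ ($D{\left(d,Z \right)} = 1 - \frac{\left(-2\right) \left(6 + 5\right)}{2} = 1 - \frac{\left(-2\right) 11}{2} = 1 - -11 = 1 + 11 = 12$)
$6 \cdot 3 \left(70 + D{\left(A{\left(3 \right)},6 \right)}\right) - -8733 = 6 \cdot 3 \left(70 + 12\right) - -8733 = 18 \cdot 82 + 8733 = 1476 + 8733 = 10209$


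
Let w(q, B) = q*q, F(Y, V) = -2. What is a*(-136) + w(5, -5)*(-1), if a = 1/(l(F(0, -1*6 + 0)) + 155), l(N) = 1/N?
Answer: -7997/309 ≈ -25.880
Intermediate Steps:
w(q, B) = q²
a = 2/309 (a = 1/(1/(-2) + 155) = 1/(-½ + 155) = 1/(309/2) = 2/309 ≈ 0.0064725)
a*(-136) + w(5, -5)*(-1) = (2/309)*(-136) + 5²*(-1) = -272/309 + 25*(-1) = -272/309 - 25 = -7997/309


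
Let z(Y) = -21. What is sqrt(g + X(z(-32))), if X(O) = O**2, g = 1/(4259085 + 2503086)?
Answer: 2*sqrt(5041396970505363)/6762171 ≈ 21.000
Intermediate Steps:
g = 1/6762171 ≈ 1.4788e-7
sqrt(g + X(z(-32))) = sqrt(1/6762171 + (-21)**2) = sqrt(1/6762171 + 441) = sqrt(2982117412/6762171) = 2*sqrt(5041396970505363)/6762171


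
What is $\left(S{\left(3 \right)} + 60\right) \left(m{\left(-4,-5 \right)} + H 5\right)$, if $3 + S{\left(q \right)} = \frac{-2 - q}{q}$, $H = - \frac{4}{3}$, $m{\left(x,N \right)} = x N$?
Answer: $\frac{6640}{9} \approx 737.78$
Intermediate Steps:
$m{\left(x,N \right)} = N x$
$H = - \frac{4}{3}$ ($H = \left(-4\right) \frac{1}{3} = - \frac{4}{3} \approx -1.3333$)
$S{\left(q \right)} = -3 + \frac{-2 - q}{q}$
$\left(S{\left(3 \right)} + 60\right) \left(m{\left(-4,-5 \right)} + H 5\right) = \left(\left(-4 - \frac{2}{3}\right) + 60\right) \left(\left(-5\right) \left(-4\right) - \frac{20}{3}\right) = \left(\left(-4 - \frac{2}{3}\right) + 60\right) \left(20 - \frac{20}{3}\right) = \left(\left(-4 - \frac{2}{3}\right) + 60\right) \frac{40}{3} = \left(- \frac{14}{3} + 60\right) \frac{40}{3} = \frac{166}{3} \cdot \frac{40}{3} = \frac{6640}{9}$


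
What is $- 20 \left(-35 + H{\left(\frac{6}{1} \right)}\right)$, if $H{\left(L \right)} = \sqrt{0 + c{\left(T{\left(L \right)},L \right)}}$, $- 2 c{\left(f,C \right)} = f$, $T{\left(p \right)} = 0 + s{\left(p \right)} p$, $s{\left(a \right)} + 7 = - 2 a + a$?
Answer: $700 - 20 \sqrt{39} \approx 575.1$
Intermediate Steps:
$s{\left(a \right)} = -7 - a$ ($s{\left(a \right)} = -7 + \left(- 2 a + a\right) = -7 - a$)
$T{\left(p \right)} = p \left(-7 - p\right)$ ($T{\left(p \right)} = 0 + \left(-7 - p\right) p = 0 + p \left(-7 - p\right) = p \left(-7 - p\right)$)
$c{\left(f,C \right)} = - \frac{f}{2}$
$H{\left(L \right)} = \frac{\sqrt{2} \sqrt{L \left(7 + L\right)}}{2}$ ($H{\left(L \right)} = \sqrt{0 - \frac{\left(-1\right) L \left(7 + L\right)}{2}} = \sqrt{0 + \frac{L \left(7 + L\right)}{2}} = \sqrt{\frac{L \left(7 + L\right)}{2}} = \frac{\sqrt{2} \sqrt{L \left(7 + L\right)}}{2}$)
$- 20 \left(-35 + H{\left(\frac{6}{1} \right)}\right) = - 20 \left(-35 + \frac{\sqrt{2} \sqrt{\frac{6}{1} \left(7 + \frac{6}{1}\right)}}{2}\right) = - 20 \left(-35 + \frac{\sqrt{2} \sqrt{6 \cdot 1 \left(7 + 6 \cdot 1\right)}}{2}\right) = - 20 \left(-35 + \frac{\sqrt{2} \sqrt{6 \left(7 + 6\right)}}{2}\right) = - 20 \left(-35 + \frac{\sqrt{2} \sqrt{6 \cdot 13}}{2}\right) = - 20 \left(-35 + \frac{\sqrt{2} \sqrt{78}}{2}\right) = - 20 \left(-35 + \sqrt{39}\right) = 700 - 20 \sqrt{39}$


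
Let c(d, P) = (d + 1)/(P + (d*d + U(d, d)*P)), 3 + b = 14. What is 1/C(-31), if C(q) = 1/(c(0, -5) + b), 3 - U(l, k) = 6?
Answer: 111/10 ≈ 11.100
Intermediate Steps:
b = 11 (b = -3 + 14 = 11)
U(l, k) = -3 (U(l, k) = 3 - 1*6 = 3 - 6 = -3)
c(d, P) = (1 + d)/(d**2 - 2*P) (c(d, P) = (d + 1)/(P + (d*d - 3*P)) = (1 + d)/(P + (d**2 - 3*P)) = (1 + d)/(d**2 - 2*P))
C(q) = 10/111 (C(q) = 1/((1 + 0)/(0**2 - 2*(-5)) + 11) = 1/(1/(0 + 10) + 11) = 1/(1/10 + 11) = 1/(111/10) = 10/111)
1/C(-31) = 1/(10/111) = 111/10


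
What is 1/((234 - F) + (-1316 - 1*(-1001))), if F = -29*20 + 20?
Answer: 1/479 ≈ 0.0020877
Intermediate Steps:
F = -560 (F = -580 + 20 = -560)
1/((234 - F) + (-1316 - 1*(-1001))) = 1/((234 - 1*(-560)) + (-1316 - 1*(-1001))) = 1/((234 + 560) + (-1316 + 1001)) = 1/(794 - 315) = 1/479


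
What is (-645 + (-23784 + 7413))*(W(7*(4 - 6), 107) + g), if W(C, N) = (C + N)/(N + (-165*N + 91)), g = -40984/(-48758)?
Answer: -2016178178184/141861401 ≈ -14212.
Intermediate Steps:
g = 20492/24379 (g = -40984*(-1/48758) = 20492/24379 ≈ 0.84056)
W(C, N) = (C + N)/(91 - 164*N) (W(C, N) = (C + N)/(N + (91 - 165*N)) = (C + N)/(91 - 164*N))
(-645 + (-23784 + 7413))*(W(7*(4 - 6), 107) + g) = (-645 + (-23784 + 7413))*((-7*(4 - 6) - 1*107)/(-91 + 164*107) + 20492/24379) = (-645 - 16371)*((-7*(-2) - 107)/(-91 + 17548) + 20492/24379) = -17016*((-1*(-14) - 107)/17457 + 20492/24379) = -17016*((14 - 107)/17457 + 20492/24379) = -17016*((1/17457)*(-93) + 20492/24379) = -17016*(-31/5819 + 20492/24379) = -17016*118487199/141861401 = -2016178178184/141861401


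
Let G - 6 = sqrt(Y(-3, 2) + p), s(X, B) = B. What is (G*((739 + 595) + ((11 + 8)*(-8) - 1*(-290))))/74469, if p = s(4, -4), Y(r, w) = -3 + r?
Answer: 2944/24823 + 1472*I*sqrt(10)/74469 ≈ 0.1186 + 0.062508*I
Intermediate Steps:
p = -4
G = 6 + I*sqrt(10) (G = 6 + sqrt((-3 - 3) - 4) = 6 + sqrt(-6 - 4) = 6 + sqrt(-10) = 6 + I*sqrt(10) ≈ 6.0 + 3.1623*I)
(G*((739 + 595) + ((11 + 8)*(-8) - 1*(-290))))/74469 = ((6 + I*sqrt(10))*((739 + 595) + ((11 + 8)*(-8) - 1*(-290))))/74469 = ((6 + I*sqrt(10))*(1334 + (19*(-8) + 290)))*(1/74469) = ((6 + I*sqrt(10))*(1334 + (-152 + 290)))*(1/74469) = ((6 + I*sqrt(10))*(1334 + 138))*(1/74469) = ((6 + I*sqrt(10))*1472)*(1/74469) = (8832 + 1472*I*sqrt(10))*(1/74469) = 2944/24823 + 1472*I*sqrt(10)/74469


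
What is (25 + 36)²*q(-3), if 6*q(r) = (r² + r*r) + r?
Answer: 18605/2 ≈ 9302.5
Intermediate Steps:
q(r) = r²/3 + r/6 (q(r) = ((r² + r*r) + r)/6 = ((r² + r²) + r)/6 = (2*r² + r)/6 = (r + 2*r²)/6 = r²/3 + r/6)
(25 + 36)²*q(-3) = (25 + 36)²*((⅙)*(-3)*(1 + 2*(-3))) = 61²*((⅙)*(-3)*(1 - 6)) = 3721*((⅙)*(-3)*(-5)) = 3721*(5/2) = 18605/2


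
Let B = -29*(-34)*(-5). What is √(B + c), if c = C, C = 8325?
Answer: √3395 ≈ 58.267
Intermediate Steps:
B = -4930 (B = 986*(-5) = -4930)
c = 8325
√(B + c) = √(-4930 + 8325) = √3395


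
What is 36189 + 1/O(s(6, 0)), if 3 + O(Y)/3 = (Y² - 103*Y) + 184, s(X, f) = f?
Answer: 19650628/543 ≈ 36189.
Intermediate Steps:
O(Y) = 543 - 309*Y + 3*Y² (O(Y) = -9 + 3*((Y² - 103*Y) + 184) = -9 + 3*(184 + Y² - 103*Y) = -9 + (552 - 309*Y + 3*Y²) = 543 - 309*Y + 3*Y²)
36189 + 1/O(s(6, 0)) = 36189 + 1/(543 - 309*0 + 3*0²) = 36189 + 1/(543 + 0 + 3*0) = 36189 + 1/(543 + 0 + 0) = 36189 + 1/543 = 19650628/543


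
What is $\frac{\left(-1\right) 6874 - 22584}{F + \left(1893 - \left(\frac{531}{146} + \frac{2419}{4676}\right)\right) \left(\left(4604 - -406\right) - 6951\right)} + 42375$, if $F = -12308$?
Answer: $\frac{53208951765389009}{1255668240943} \approx 42375.0$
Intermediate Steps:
$\frac{\left(-1\right) 6874 - 22584}{F + \left(1893 - \left(\frac{531}{146} + \frac{2419}{4676}\right)\right) \left(\left(4604 - -406\right) - 6951\right)} + 42375 = \frac{\left(-1\right) 6874 - 22584}{-12308 + \left(1893 - \left(\frac{531}{146} + \frac{2419}{4676}\right)\right) \left(\left(4604 - -406\right) - 6951\right)} + 42375 = \frac{-6874 - 22584}{-12308 + \left(1893 - \frac{1418065}{341348}\right) \left(\left(4604 + 406\right) - 6951\right)} + 42375 = - \frac{29458}{-12308 + \left(1893 - \frac{1418065}{341348}\right) \left(5010 - 6951\right)} + 42375 = - \frac{29458}{-12308 + \left(1893 - \frac{1418065}{341348}\right) \left(-1941\right)} + 42375 = - \frac{29458}{-12308 + \frac{644753699}{341348} \left(-1941\right)} + 42375 = - \frac{29458}{-12308 - \frac{1251466929759}{341348}} + 42375 = - \frac{29458}{- \frac{1255668240943}{341348}} + 42375 = \left(-29458\right) \left(- \frac{341348}{1255668240943}\right) + 42375 = \frac{10055429384}{1255668240943} + 42375 = \frac{53208951765389009}{1255668240943}$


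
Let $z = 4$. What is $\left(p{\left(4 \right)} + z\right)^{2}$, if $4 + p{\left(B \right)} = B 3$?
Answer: $144$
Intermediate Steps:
$p{\left(B \right)} = -4 + 3 B$ ($p{\left(B \right)} = -4 + B 3 = -4 + 3 B$)
$\left(p{\left(4 \right)} + z\right)^{2} = \left(\left(-4 + 3 \cdot 4\right) + 4\right)^{2} = \left(\left(-4 + 12\right) + 4\right)^{2} = \left(8 + 4\right)^{2} = 12^{2} = 144$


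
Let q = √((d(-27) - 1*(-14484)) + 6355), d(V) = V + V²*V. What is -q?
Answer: -√1129 ≈ -33.601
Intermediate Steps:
d(V) = V + V³
q = √1129 (q = √(((-27 + (-27)³) - 1*(-14484)) + 6355) = √(((-27 - 19683) + 14484) + 6355) = √((-19710 + 14484) + 6355) = √(-5226 + 6355) = √1129 ≈ 33.601)
-q = -√1129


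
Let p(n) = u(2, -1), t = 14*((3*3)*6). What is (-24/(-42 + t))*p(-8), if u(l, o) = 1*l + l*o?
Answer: 0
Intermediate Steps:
u(l, o) = l + l*o
t = 756 (t = 14*(9*6) = 14*54 = 756)
p(n) = 0 (p(n) = 2*(1 - 1) = 2*0 = 0)
(-24/(-42 + t))*p(-8) = -24/(-42 + 756)*0 = -24/714*0 = -24*1/714*0 = -4/119*0 = 0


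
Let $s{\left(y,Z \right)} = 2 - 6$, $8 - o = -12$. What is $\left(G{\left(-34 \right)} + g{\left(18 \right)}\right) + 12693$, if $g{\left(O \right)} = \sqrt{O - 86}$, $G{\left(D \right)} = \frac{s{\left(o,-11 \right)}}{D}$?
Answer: $\frac{215783}{17} + 2 i \sqrt{17} \approx 12693.0 + 8.2462 i$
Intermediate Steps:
$o = 20$ ($o = 8 - -12 = 8 + 12 = 20$)
$s{\left(y,Z \right)} = -4$
$G{\left(D \right)} = - \frac{4}{D}$
$g{\left(O \right)} = \sqrt{-86 + O}$
$\left(G{\left(-34 \right)} + g{\left(18 \right)}\right) + 12693 = \left(- \frac{4}{-34} + \sqrt{-86 + 18}\right) + 12693 = \left(\left(-4\right) \left(- \frac{1}{34}\right) + \sqrt{-68}\right) + 12693 = \left(\frac{2}{17} + 2 i \sqrt{17}\right) + 12693 = \frac{215783}{17} + 2 i \sqrt{17}$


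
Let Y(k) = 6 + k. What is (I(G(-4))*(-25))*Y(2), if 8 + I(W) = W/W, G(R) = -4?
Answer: 1400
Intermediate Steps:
I(W) = -7 (I(W) = -8 + W/W = -8 + 1 = -7)
(I(G(-4))*(-25))*Y(2) = (-7*(-25))*(6 + 2) = 175*8 = 1400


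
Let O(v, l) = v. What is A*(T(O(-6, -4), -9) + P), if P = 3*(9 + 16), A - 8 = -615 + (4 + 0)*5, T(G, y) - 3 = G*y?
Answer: -77484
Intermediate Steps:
T(G, y) = 3 + G*y
A = -587 (A = 8 + (-615 + (4 + 0)*5) = 8 + (-615 + 4*5) = 8 + (-615 + 20) = 8 - 595 = -587)
P = 75 (P = 3*25 = 75)
A*(T(O(-6, -4), -9) + P) = -587*((3 - 6*(-9)) + 75) = -587*((3 + 54) + 75) = -587*(57 + 75) = -587*132 = -77484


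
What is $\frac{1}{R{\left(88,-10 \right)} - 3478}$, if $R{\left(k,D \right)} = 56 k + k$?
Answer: $\frac{1}{1538} \approx 0.0006502$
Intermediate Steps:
$R{\left(k,D \right)} = 57 k$
$\frac{1}{R{\left(88,-10 \right)} - 3478} = \frac{1}{57 \cdot 88 - 3478} = \frac{1}{5016 - 3478} = \frac{1}{1538}$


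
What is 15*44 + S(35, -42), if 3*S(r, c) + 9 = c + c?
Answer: 629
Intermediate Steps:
S(r, c) = -3 + 2*c/3 (S(r, c) = -3 + (c + c)/3 = -3 + (2*c)/3 = -3 + 2*c/3)
15*44 + S(35, -42) = 15*44 + (-3 + (⅔)*(-42)) = 660 + (-3 - 28) = 660 - 31 = 629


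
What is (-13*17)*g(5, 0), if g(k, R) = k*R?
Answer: 0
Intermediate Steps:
g(k, R) = R*k
(-13*17)*g(5, 0) = (-13*17)*(0*5) = -221*0 = 0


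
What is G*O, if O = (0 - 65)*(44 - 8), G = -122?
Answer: 285480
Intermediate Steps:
O = -2340 (O = -65*36 = -2340)
G*O = -122*(-2340) = 285480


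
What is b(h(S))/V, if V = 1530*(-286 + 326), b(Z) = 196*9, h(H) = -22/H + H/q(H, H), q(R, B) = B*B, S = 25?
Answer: 49/1700 ≈ 0.028824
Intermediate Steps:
q(R, B) = B²
h(H) = -21/H (h(H) = -22/H + H/(H²) = -22/H + H/H² = -22/H + 1/H = -21/H)
b(Z) = 1764
V = 61200 (V = 1530*40 = 61200)
b(h(S))/V = 1764/61200 = 1764*(1/61200) = 49/1700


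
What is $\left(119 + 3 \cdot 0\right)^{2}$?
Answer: $14161$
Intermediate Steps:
$\left(119 + 3 \cdot 0\right)^{2} = \left(119 + 0\right)^{2} = 119^{2} = 14161$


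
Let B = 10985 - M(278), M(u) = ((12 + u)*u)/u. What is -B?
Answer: -10695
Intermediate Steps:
M(u) = 12 + u (M(u) = (u*(12 + u))/u = 12 + u)
B = 10695 (B = 10985 - (12 + 278) = 10985 - 1*290 = 10985 - 290 = 10695)
-B = -1*10695 = -10695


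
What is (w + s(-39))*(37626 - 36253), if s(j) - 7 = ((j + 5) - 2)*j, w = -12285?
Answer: -14930002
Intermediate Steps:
s(j) = 7 + j*(3 + j) (s(j) = 7 + ((j + 5) - 2)*j = 7 + ((5 + j) - 2)*j = 7 + (3 + j)*j = 7 + j*(3 + j))
(w + s(-39))*(37626 - 36253) = (-12285 + (7 + (-39)**2 + 3*(-39)))*(37626 - 36253) = (-12285 + (7 + 1521 - 117))*1373 = (-12285 + 1411)*1373 = -10874*1373 = -14930002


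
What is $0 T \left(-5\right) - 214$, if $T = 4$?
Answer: $-214$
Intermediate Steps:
$0 T \left(-5\right) - 214 = 0 \cdot 4 \left(-5\right) - 214 = 0 \left(-5\right) - 214 = 0 - 214 = -214$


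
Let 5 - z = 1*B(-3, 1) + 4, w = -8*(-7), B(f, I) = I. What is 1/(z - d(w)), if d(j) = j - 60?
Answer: 1/4 ≈ 0.25000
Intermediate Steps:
w = 56
d(j) = -60 + j
z = 0 (z = 5 - (1*1 + 4) = 5 - (1 + 4) = 5 - 1*5 = 5 - 5 = 0)
1/(z - d(w)) = 1/(0 - (-60 + 56)) = 1/(0 - 1*(-4)) = 1/(0 + 4) = 1/4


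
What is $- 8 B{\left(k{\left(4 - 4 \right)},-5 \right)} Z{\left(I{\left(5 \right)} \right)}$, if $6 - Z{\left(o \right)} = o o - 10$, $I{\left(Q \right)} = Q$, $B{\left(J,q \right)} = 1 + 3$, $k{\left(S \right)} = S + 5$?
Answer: $288$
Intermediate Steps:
$k{\left(S \right)} = 5 + S$
$B{\left(J,q \right)} = 4$
$Z{\left(o \right)} = 16 - o^{2}$ ($Z{\left(o \right)} = 6 - \left(o o - 10\right) = 6 - \left(o^{2} - 10\right) = 6 - \left(-10 + o^{2}\right) = 16 - o^{2}$)
$- 8 B{\left(k{\left(4 - 4 \right)},-5 \right)} Z{\left(I{\left(5 \right)} \right)} = \left(-8\right) 4 \left(16 - 5^{2}\right) = - 32 \left(16 - 25\right) = \left(-32\right) \left(-9\right) = 288$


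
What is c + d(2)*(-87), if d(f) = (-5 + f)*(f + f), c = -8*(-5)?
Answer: 1084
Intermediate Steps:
c = 40
d(f) = 2*f*(-5 + f) (d(f) = (-5 + f)*(2*f) = 2*f*(-5 + f))
c + d(2)*(-87) = 40 + (2*2*(-5 + 2))*(-87) = 40 + (2*2*(-3))*(-87) = 40 - 12*(-87) = 40 + 1044 = 1084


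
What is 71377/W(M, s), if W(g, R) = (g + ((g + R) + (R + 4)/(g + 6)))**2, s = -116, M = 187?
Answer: 2658721873/2468301124 ≈ 1.0771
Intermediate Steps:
W(g, R) = (R + 2*g + (4 + R)/(6 + g))**2 (W(g, R) = (g + ((R + g) + (4 + R)/(6 + g)))**2 = (g + (R + g + (4 + R)/(6 + g)))**2 = (R + 2*g + (4 + R)/(6 + g))**2)
71377/W(M, s) = 71377/(((4 + 2*187**2 + 7*(-116) + 12*187 - 116*187)**2/(6 + 187)**2)) = 71377/(((4 + 2*34969 - 812 + 2244 - 21692)**2/193**2)) = 71377/(((4 + 69938 - 812 + 2244 - 21692)**2/37249)) = 71377/(((1/37249)*49682**2)) = 71377/(((1/37249)*2468301124)) = 71377/(2468301124/37249) = 71377*(37249/2468301124) = 2658721873/2468301124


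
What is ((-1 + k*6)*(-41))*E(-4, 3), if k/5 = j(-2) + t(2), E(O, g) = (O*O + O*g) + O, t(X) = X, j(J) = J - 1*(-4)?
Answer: 0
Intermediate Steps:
j(J) = 4 + J (j(J) = J + 4 = 4 + J)
E(O, g) = O + O² + O*g (E(O, g) = (O² + O*g) + O = O + O² + O*g)
k = 20 (k = 5*((4 - 2) + 2) = 5*(2 + 2) = 5*4 = 20)
((-1 + k*6)*(-41))*E(-4, 3) = ((-1 + 20*6)*(-41))*(-4*(1 - 4 + 3)) = ((-1 + 120)*(-41))*(-4*0) = (119*(-41))*0 = -4879*0 = 0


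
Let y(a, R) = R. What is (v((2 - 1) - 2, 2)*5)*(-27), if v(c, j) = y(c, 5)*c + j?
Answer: 405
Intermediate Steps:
v(c, j) = j + 5*c (v(c, j) = 5*c + j = j + 5*c)
(v((2 - 1) - 2, 2)*5)*(-27) = ((2 + 5*((2 - 1) - 2))*5)*(-27) = ((2 + 5*(1 - 2))*5)*(-27) = ((2 + 5*(-1))*5)*(-27) = ((2 - 5)*5)*(-27) = -3*5*(-27) = -15*(-27) = 405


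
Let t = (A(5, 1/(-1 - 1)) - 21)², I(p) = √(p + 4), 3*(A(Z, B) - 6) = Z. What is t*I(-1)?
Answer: 1600*√3/9 ≈ 307.92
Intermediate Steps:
A(Z, B) = 6 + Z/3
I(p) = √(4 + p)
t = 1600/9 (t = ((6 + (⅓)*5) - 21)² = ((6 + 5/3) - 21)² = (23/3 - 21)² = (-40/3)² = 1600/9 ≈ 177.78)
t*I(-1) = 1600*√(4 - 1)/9 = 1600*√3/9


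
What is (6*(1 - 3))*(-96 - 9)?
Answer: 1260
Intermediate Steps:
(6*(1 - 3))*(-96 - 9) = (6*(-2))*(-105) = -12*(-105) = 1260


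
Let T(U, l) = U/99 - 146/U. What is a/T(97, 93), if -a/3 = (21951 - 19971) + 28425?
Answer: 175187529/1009 ≈ 1.7363e+5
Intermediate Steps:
T(U, l) = -146/U + U/99 (T(U, l) = U*(1/99) - 146/U = U/99 - 146/U = -146/U + U/99)
a = -91215 (a = -3*((21951 - 19971) + 28425) = -3*(1980 + 28425) = -3*30405 = -91215)
a/T(97, 93) = -91215/(-146/97 + (1/99)*97) = -91215/(-146*1/97 + 97/99) = -91215/(-146/97 + 97/99) = -91215/(-5045/9603) = -91215*(-9603/5045) = 175187529/1009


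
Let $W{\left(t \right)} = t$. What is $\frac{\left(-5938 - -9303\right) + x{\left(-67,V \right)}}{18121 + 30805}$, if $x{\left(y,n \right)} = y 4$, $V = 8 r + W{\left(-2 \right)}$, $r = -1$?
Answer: $\frac{3097}{48926} \approx 0.0633$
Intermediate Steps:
$V = -10$ ($V = 8 \left(-1\right) - 2 = -8 - 2 = -10$)
$x{\left(y,n \right)} = 4 y$
$\frac{\left(-5938 - -9303\right) + x{\left(-67,V \right)}}{18121 + 30805} = \frac{\left(-5938 - -9303\right) + 4 \left(-67\right)}{18121 + 30805} = \frac{\left(-5938 + 9303\right) - 268}{48926} = \left(3365 - 268\right) \frac{1}{48926} = 3097 \cdot \frac{1}{48926} = \frac{3097}{48926}$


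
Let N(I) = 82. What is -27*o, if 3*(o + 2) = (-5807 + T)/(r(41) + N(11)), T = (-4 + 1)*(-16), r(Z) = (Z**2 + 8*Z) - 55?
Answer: 161775/2036 ≈ 79.457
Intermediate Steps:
r(Z) = -55 + Z**2 + 8*Z
T = 48 (T = -3*(-16) = 48)
o = -17975/6108 (o = -2 + ((-5807 + 48)/((-55 + 41**2 + 8*41) + 82))/3 = -2 + (-5759/((-55 + 1681 + 328) + 82))/3 = -2 + (-5759/(1954 + 82))/3 = -2 + (-5759/2036)/3 = -2 + (-5759*1/2036)/3 = -2 + (1/3)*(-5759/2036) = -2 - 5759/6108 = -17975/6108 ≈ -2.9429)
-27*o = -27*(-17975/6108) = 161775/2036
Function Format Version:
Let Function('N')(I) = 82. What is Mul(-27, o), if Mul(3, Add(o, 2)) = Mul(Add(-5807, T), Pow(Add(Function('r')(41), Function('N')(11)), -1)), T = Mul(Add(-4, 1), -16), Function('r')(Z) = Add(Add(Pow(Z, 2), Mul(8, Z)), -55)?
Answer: Rational(161775, 2036) ≈ 79.457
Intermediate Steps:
Function('r')(Z) = Add(-55, Pow(Z, 2), Mul(8, Z))
T = 48 (T = Mul(-3, -16) = 48)
o = Rational(-17975, 6108) (o = Add(-2, Mul(Rational(1, 3), Mul(Add(-5807, 48), Pow(Add(Add(-55, Pow(41, 2), Mul(8, 41)), 82), -1)))) = Add(-2, Mul(Rational(1, 3), Mul(-5759, Pow(Add(Add(-55, 1681, 328), 82), -1)))) = Add(-2, Mul(Rational(1, 3), Mul(-5759, Pow(Add(1954, 82), -1)))) = Add(-2, Mul(Rational(1, 3), Mul(-5759, Pow(2036, -1)))) = Add(-2, Mul(Rational(1, 3), Mul(-5759, Rational(1, 2036)))) = Add(-2, Mul(Rational(1, 3), Rational(-5759, 2036))) = Add(-2, Rational(-5759, 6108)) = Rational(-17975, 6108) ≈ -2.9429)
Mul(-27, o) = Mul(-27, Rational(-17975, 6108)) = Rational(161775, 2036)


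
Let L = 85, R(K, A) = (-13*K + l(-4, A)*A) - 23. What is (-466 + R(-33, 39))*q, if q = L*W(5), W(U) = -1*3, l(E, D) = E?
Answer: 55080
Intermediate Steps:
W(U) = -3
R(K, A) = -23 - 13*K - 4*A (R(K, A) = (-13*K - 4*A) - 23 = -23 - 13*K - 4*A)
q = -255 (q = 85*(-3) = -255)
(-466 + R(-33, 39))*q = (-466 + (-23 - 13*(-33) - 4*39))*(-255) = (-466 + (-23 + 429 - 156))*(-255) = (-466 + 250)*(-255) = -216*(-255) = 55080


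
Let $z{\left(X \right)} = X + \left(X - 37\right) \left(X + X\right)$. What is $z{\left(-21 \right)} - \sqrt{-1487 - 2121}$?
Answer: $2415 - 2 i \sqrt{902} \approx 2415.0 - 60.067 i$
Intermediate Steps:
$z{\left(X \right)} = X + 2 X \left(-37 + X\right)$ ($z{\left(X \right)} = X + \left(-37 + X\right) 2 X = X + 2 X \left(-37 + X\right)$)
$z{\left(-21 \right)} - \sqrt{-1487 - 2121} = - 21 \left(-73 + 2 \left(-21\right)\right) - \sqrt{-1487 - 2121} = - 21 \left(-73 - 42\right) - \sqrt{-3608} = \left(-21\right) \left(-115\right) - 2 i \sqrt{902} = 2415 - 2 i \sqrt{902}$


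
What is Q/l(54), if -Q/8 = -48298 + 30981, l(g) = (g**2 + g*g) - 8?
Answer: 17317/728 ≈ 23.787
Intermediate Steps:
l(g) = -8 + 2*g**2 (l(g) = (g**2 + g**2) - 8 = 2*g**2 - 8 = -8 + 2*g**2)
Q = 138536 (Q = -8*(-48298 + 30981) = -8*(-17317) = 138536)
Q/l(54) = 138536/(-8 + 2*54**2) = 138536/(-8 + 2*2916) = 138536/(-8 + 5832) = 138536/5824 = 138536*(1/5824) = 17317/728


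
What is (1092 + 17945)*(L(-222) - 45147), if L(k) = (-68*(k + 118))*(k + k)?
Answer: -60635034255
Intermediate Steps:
L(k) = 2*k*(-8024 - 68*k) (L(k) = (-68*(118 + k))*(2*k) = (-8024 - 68*k)*(2*k) = 2*k*(-8024 - 68*k))
(1092 + 17945)*(L(-222) - 45147) = (1092 + 17945)*(-136*(-222)*(118 - 222) - 45147) = 19037*(-136*(-222)*(-104) - 45147) = 19037*(-3139968 - 45147) = 19037*(-3185115) = -60635034255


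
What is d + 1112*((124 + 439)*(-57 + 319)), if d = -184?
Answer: 164026488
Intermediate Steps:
d + 1112*((124 + 439)*(-57 + 319)) = -184 + 1112*((124 + 439)*(-57 + 319)) = -184 + 1112*(563*262) = -184 + 1112*147506 = -184 + 164026672 = 164026488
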